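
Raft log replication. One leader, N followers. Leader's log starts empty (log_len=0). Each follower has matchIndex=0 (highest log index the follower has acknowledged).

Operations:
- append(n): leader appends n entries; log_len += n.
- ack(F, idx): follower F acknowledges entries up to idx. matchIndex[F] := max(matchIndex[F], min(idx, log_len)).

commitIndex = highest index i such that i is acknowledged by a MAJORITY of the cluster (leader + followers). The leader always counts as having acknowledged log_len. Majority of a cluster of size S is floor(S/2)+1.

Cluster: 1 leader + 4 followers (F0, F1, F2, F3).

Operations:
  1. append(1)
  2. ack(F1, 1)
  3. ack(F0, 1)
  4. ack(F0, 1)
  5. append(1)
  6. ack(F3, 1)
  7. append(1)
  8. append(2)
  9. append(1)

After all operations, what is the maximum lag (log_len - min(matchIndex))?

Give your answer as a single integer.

Answer: 6

Derivation:
Op 1: append 1 -> log_len=1
Op 2: F1 acks idx 1 -> match: F0=0 F1=1 F2=0 F3=0; commitIndex=0
Op 3: F0 acks idx 1 -> match: F0=1 F1=1 F2=0 F3=0; commitIndex=1
Op 4: F0 acks idx 1 -> match: F0=1 F1=1 F2=0 F3=0; commitIndex=1
Op 5: append 1 -> log_len=2
Op 6: F3 acks idx 1 -> match: F0=1 F1=1 F2=0 F3=1; commitIndex=1
Op 7: append 1 -> log_len=3
Op 8: append 2 -> log_len=5
Op 9: append 1 -> log_len=6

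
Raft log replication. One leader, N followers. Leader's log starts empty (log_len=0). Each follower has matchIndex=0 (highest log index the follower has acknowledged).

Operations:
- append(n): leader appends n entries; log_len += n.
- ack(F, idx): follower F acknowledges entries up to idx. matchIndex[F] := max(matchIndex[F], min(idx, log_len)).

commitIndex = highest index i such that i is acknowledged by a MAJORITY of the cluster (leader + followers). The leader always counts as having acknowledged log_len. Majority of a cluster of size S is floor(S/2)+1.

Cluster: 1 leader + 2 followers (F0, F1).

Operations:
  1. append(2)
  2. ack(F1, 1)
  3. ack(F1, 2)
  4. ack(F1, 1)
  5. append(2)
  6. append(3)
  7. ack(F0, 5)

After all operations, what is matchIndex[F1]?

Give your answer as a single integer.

Op 1: append 2 -> log_len=2
Op 2: F1 acks idx 1 -> match: F0=0 F1=1; commitIndex=1
Op 3: F1 acks idx 2 -> match: F0=0 F1=2; commitIndex=2
Op 4: F1 acks idx 1 -> match: F0=0 F1=2; commitIndex=2
Op 5: append 2 -> log_len=4
Op 6: append 3 -> log_len=7
Op 7: F0 acks idx 5 -> match: F0=5 F1=2; commitIndex=5

Answer: 2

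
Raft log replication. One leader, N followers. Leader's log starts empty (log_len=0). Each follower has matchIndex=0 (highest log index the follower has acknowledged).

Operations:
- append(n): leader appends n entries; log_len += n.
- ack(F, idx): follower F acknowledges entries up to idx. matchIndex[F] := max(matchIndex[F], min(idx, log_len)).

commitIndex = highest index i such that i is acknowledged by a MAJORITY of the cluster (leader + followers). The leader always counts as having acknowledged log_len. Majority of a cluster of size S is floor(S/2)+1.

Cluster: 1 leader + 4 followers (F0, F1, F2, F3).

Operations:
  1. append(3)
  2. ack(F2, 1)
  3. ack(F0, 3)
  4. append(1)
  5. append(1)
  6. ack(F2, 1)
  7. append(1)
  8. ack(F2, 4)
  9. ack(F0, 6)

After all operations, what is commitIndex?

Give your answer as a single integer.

Answer: 4

Derivation:
Op 1: append 3 -> log_len=3
Op 2: F2 acks idx 1 -> match: F0=0 F1=0 F2=1 F3=0; commitIndex=0
Op 3: F0 acks idx 3 -> match: F0=3 F1=0 F2=1 F3=0; commitIndex=1
Op 4: append 1 -> log_len=4
Op 5: append 1 -> log_len=5
Op 6: F2 acks idx 1 -> match: F0=3 F1=0 F2=1 F3=0; commitIndex=1
Op 7: append 1 -> log_len=6
Op 8: F2 acks idx 4 -> match: F0=3 F1=0 F2=4 F3=0; commitIndex=3
Op 9: F0 acks idx 6 -> match: F0=6 F1=0 F2=4 F3=0; commitIndex=4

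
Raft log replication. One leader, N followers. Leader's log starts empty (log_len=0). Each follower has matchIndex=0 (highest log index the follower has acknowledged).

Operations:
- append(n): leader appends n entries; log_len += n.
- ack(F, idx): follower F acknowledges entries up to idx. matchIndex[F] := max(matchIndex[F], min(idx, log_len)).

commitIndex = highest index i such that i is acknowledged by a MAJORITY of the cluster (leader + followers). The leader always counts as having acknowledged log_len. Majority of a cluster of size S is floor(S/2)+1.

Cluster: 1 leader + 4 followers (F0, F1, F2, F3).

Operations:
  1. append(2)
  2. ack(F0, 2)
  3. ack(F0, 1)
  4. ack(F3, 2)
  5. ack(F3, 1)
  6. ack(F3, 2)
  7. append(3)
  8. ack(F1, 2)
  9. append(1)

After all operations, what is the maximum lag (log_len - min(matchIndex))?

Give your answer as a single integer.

Op 1: append 2 -> log_len=2
Op 2: F0 acks idx 2 -> match: F0=2 F1=0 F2=0 F3=0; commitIndex=0
Op 3: F0 acks idx 1 -> match: F0=2 F1=0 F2=0 F3=0; commitIndex=0
Op 4: F3 acks idx 2 -> match: F0=2 F1=0 F2=0 F3=2; commitIndex=2
Op 5: F3 acks idx 1 -> match: F0=2 F1=0 F2=0 F3=2; commitIndex=2
Op 6: F3 acks idx 2 -> match: F0=2 F1=0 F2=0 F3=2; commitIndex=2
Op 7: append 3 -> log_len=5
Op 8: F1 acks idx 2 -> match: F0=2 F1=2 F2=0 F3=2; commitIndex=2
Op 9: append 1 -> log_len=6

Answer: 6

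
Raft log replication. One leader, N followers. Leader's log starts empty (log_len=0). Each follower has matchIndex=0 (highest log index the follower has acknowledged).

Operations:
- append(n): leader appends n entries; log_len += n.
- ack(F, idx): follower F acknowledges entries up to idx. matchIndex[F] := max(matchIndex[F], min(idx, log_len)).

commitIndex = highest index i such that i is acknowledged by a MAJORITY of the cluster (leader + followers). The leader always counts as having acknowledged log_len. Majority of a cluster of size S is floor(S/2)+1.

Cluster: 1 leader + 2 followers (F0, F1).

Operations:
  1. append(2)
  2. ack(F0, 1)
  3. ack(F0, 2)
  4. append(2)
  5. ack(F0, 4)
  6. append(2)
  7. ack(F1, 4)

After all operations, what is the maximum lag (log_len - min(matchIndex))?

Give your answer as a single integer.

Answer: 2

Derivation:
Op 1: append 2 -> log_len=2
Op 2: F0 acks idx 1 -> match: F0=1 F1=0; commitIndex=1
Op 3: F0 acks idx 2 -> match: F0=2 F1=0; commitIndex=2
Op 4: append 2 -> log_len=4
Op 5: F0 acks idx 4 -> match: F0=4 F1=0; commitIndex=4
Op 6: append 2 -> log_len=6
Op 7: F1 acks idx 4 -> match: F0=4 F1=4; commitIndex=4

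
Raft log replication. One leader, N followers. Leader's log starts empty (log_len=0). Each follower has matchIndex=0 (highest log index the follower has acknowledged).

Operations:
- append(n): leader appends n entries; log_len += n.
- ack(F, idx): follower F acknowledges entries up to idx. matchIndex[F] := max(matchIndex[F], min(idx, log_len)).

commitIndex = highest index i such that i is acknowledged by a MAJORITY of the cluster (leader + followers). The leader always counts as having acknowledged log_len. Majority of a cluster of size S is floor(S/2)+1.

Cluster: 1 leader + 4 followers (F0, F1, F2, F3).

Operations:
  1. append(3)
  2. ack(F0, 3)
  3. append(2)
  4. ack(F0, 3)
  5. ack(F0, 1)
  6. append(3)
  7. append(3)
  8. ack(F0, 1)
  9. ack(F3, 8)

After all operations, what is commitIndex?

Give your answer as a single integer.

Answer: 3

Derivation:
Op 1: append 3 -> log_len=3
Op 2: F0 acks idx 3 -> match: F0=3 F1=0 F2=0 F3=0; commitIndex=0
Op 3: append 2 -> log_len=5
Op 4: F0 acks idx 3 -> match: F0=3 F1=0 F2=0 F3=0; commitIndex=0
Op 5: F0 acks idx 1 -> match: F0=3 F1=0 F2=0 F3=0; commitIndex=0
Op 6: append 3 -> log_len=8
Op 7: append 3 -> log_len=11
Op 8: F0 acks idx 1 -> match: F0=3 F1=0 F2=0 F3=0; commitIndex=0
Op 9: F3 acks idx 8 -> match: F0=3 F1=0 F2=0 F3=8; commitIndex=3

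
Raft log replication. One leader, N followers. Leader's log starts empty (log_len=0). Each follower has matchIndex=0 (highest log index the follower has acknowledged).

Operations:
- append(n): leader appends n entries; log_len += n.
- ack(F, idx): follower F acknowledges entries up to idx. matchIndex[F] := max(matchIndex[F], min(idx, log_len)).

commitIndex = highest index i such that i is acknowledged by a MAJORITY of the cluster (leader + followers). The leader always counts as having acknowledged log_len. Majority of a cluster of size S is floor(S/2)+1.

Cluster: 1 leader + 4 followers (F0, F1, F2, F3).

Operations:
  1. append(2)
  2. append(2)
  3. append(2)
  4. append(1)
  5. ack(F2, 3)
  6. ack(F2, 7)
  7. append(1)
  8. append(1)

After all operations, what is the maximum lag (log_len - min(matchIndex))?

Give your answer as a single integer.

Answer: 9

Derivation:
Op 1: append 2 -> log_len=2
Op 2: append 2 -> log_len=4
Op 3: append 2 -> log_len=6
Op 4: append 1 -> log_len=7
Op 5: F2 acks idx 3 -> match: F0=0 F1=0 F2=3 F3=0; commitIndex=0
Op 6: F2 acks idx 7 -> match: F0=0 F1=0 F2=7 F3=0; commitIndex=0
Op 7: append 1 -> log_len=8
Op 8: append 1 -> log_len=9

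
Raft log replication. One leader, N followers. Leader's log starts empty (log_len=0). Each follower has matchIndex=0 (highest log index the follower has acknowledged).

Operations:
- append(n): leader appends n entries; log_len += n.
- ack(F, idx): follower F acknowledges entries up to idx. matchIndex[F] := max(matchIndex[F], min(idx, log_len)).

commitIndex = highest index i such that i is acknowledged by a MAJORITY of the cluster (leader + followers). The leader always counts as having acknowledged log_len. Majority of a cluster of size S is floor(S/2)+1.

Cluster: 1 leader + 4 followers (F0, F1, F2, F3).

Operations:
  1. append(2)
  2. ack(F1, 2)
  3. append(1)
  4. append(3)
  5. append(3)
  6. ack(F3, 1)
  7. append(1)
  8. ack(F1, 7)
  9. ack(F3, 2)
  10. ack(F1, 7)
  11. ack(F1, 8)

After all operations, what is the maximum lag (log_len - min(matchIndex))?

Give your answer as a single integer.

Op 1: append 2 -> log_len=2
Op 2: F1 acks idx 2 -> match: F0=0 F1=2 F2=0 F3=0; commitIndex=0
Op 3: append 1 -> log_len=3
Op 4: append 3 -> log_len=6
Op 5: append 3 -> log_len=9
Op 6: F3 acks idx 1 -> match: F0=0 F1=2 F2=0 F3=1; commitIndex=1
Op 7: append 1 -> log_len=10
Op 8: F1 acks idx 7 -> match: F0=0 F1=7 F2=0 F3=1; commitIndex=1
Op 9: F3 acks idx 2 -> match: F0=0 F1=7 F2=0 F3=2; commitIndex=2
Op 10: F1 acks idx 7 -> match: F0=0 F1=7 F2=0 F3=2; commitIndex=2
Op 11: F1 acks idx 8 -> match: F0=0 F1=8 F2=0 F3=2; commitIndex=2

Answer: 10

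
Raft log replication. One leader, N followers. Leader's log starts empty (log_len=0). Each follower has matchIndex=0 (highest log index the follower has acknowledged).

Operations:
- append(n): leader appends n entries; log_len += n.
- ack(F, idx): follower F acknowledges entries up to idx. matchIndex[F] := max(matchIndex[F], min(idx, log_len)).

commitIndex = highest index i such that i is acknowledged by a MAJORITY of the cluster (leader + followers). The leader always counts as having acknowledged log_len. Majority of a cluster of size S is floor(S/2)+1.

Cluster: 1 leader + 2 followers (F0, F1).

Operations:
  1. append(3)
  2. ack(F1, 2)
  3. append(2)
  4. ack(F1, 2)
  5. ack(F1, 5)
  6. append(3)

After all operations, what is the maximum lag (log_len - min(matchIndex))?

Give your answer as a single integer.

Op 1: append 3 -> log_len=3
Op 2: F1 acks idx 2 -> match: F0=0 F1=2; commitIndex=2
Op 3: append 2 -> log_len=5
Op 4: F1 acks idx 2 -> match: F0=0 F1=2; commitIndex=2
Op 5: F1 acks idx 5 -> match: F0=0 F1=5; commitIndex=5
Op 6: append 3 -> log_len=8

Answer: 8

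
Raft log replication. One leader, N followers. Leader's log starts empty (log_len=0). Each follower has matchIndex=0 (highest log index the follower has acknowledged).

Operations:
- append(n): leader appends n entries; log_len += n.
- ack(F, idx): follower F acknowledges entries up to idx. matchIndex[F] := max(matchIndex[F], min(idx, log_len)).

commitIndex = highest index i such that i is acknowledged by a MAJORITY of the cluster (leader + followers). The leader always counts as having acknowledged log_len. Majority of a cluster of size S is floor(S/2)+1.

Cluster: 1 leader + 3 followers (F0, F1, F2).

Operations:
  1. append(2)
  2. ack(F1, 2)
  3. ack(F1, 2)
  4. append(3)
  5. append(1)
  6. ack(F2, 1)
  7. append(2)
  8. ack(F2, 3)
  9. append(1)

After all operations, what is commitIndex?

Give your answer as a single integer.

Op 1: append 2 -> log_len=2
Op 2: F1 acks idx 2 -> match: F0=0 F1=2 F2=0; commitIndex=0
Op 3: F1 acks idx 2 -> match: F0=0 F1=2 F2=0; commitIndex=0
Op 4: append 3 -> log_len=5
Op 5: append 1 -> log_len=6
Op 6: F2 acks idx 1 -> match: F0=0 F1=2 F2=1; commitIndex=1
Op 7: append 2 -> log_len=8
Op 8: F2 acks idx 3 -> match: F0=0 F1=2 F2=3; commitIndex=2
Op 9: append 1 -> log_len=9

Answer: 2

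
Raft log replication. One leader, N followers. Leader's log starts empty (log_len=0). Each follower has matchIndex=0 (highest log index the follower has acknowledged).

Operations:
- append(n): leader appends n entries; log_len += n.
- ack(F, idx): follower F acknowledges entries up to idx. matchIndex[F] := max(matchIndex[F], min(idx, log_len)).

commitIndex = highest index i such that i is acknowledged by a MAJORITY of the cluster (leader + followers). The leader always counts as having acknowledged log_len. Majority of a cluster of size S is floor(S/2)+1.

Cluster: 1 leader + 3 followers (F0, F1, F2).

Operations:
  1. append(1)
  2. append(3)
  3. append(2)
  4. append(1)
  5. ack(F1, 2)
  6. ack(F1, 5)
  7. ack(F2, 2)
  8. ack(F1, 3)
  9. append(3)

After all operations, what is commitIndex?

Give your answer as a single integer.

Answer: 2

Derivation:
Op 1: append 1 -> log_len=1
Op 2: append 3 -> log_len=4
Op 3: append 2 -> log_len=6
Op 4: append 1 -> log_len=7
Op 5: F1 acks idx 2 -> match: F0=0 F1=2 F2=0; commitIndex=0
Op 6: F1 acks idx 5 -> match: F0=0 F1=5 F2=0; commitIndex=0
Op 7: F2 acks idx 2 -> match: F0=0 F1=5 F2=2; commitIndex=2
Op 8: F1 acks idx 3 -> match: F0=0 F1=5 F2=2; commitIndex=2
Op 9: append 3 -> log_len=10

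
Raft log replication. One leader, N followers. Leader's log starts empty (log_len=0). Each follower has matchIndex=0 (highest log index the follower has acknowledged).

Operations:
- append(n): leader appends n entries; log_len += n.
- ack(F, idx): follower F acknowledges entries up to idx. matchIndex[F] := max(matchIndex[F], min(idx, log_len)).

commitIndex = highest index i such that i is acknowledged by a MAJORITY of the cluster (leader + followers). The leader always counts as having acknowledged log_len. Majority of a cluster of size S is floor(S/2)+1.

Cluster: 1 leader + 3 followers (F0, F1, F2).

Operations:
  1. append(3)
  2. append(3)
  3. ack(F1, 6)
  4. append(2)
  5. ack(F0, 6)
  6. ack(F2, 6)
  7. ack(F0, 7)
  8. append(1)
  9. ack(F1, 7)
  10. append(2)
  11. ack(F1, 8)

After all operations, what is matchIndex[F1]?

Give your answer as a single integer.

Answer: 8

Derivation:
Op 1: append 3 -> log_len=3
Op 2: append 3 -> log_len=6
Op 3: F1 acks idx 6 -> match: F0=0 F1=6 F2=0; commitIndex=0
Op 4: append 2 -> log_len=8
Op 5: F0 acks idx 6 -> match: F0=6 F1=6 F2=0; commitIndex=6
Op 6: F2 acks idx 6 -> match: F0=6 F1=6 F2=6; commitIndex=6
Op 7: F0 acks idx 7 -> match: F0=7 F1=6 F2=6; commitIndex=6
Op 8: append 1 -> log_len=9
Op 9: F1 acks idx 7 -> match: F0=7 F1=7 F2=6; commitIndex=7
Op 10: append 2 -> log_len=11
Op 11: F1 acks idx 8 -> match: F0=7 F1=8 F2=6; commitIndex=7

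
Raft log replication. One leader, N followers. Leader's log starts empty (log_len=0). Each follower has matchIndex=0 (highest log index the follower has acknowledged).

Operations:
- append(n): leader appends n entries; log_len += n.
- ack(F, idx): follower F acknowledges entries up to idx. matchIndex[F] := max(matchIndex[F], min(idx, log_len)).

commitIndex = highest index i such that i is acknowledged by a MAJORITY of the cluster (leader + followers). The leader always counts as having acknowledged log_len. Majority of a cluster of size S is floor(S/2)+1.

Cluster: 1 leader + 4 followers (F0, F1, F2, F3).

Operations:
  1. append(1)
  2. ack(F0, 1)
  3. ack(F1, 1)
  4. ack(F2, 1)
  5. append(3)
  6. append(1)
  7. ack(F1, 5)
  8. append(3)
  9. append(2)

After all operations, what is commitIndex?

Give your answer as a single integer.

Op 1: append 1 -> log_len=1
Op 2: F0 acks idx 1 -> match: F0=1 F1=0 F2=0 F3=0; commitIndex=0
Op 3: F1 acks idx 1 -> match: F0=1 F1=1 F2=0 F3=0; commitIndex=1
Op 4: F2 acks idx 1 -> match: F0=1 F1=1 F2=1 F3=0; commitIndex=1
Op 5: append 3 -> log_len=4
Op 6: append 1 -> log_len=5
Op 7: F1 acks idx 5 -> match: F0=1 F1=5 F2=1 F3=0; commitIndex=1
Op 8: append 3 -> log_len=8
Op 9: append 2 -> log_len=10

Answer: 1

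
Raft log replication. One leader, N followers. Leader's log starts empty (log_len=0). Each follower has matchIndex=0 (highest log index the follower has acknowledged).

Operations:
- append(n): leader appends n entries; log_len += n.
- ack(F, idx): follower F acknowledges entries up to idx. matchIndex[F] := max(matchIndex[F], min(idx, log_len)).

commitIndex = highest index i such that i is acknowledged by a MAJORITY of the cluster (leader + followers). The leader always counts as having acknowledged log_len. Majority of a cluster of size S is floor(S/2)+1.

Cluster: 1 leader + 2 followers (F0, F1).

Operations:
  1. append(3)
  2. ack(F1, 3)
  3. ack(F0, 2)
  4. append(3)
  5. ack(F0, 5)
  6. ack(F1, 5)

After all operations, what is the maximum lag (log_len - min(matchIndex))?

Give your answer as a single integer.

Answer: 1

Derivation:
Op 1: append 3 -> log_len=3
Op 2: F1 acks idx 3 -> match: F0=0 F1=3; commitIndex=3
Op 3: F0 acks idx 2 -> match: F0=2 F1=3; commitIndex=3
Op 4: append 3 -> log_len=6
Op 5: F0 acks idx 5 -> match: F0=5 F1=3; commitIndex=5
Op 6: F1 acks idx 5 -> match: F0=5 F1=5; commitIndex=5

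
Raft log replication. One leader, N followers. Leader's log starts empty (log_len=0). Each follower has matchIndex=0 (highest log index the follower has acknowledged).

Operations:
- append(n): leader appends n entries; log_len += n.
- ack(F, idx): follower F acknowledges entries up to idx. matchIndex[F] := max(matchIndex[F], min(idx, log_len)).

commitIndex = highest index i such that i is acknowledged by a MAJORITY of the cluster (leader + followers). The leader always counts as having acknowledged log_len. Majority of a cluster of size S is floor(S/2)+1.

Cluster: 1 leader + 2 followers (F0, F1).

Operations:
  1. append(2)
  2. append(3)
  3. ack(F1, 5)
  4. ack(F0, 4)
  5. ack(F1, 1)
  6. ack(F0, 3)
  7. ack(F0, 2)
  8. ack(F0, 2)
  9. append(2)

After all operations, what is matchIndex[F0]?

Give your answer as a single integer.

Op 1: append 2 -> log_len=2
Op 2: append 3 -> log_len=5
Op 3: F1 acks idx 5 -> match: F0=0 F1=5; commitIndex=5
Op 4: F0 acks idx 4 -> match: F0=4 F1=5; commitIndex=5
Op 5: F1 acks idx 1 -> match: F0=4 F1=5; commitIndex=5
Op 6: F0 acks idx 3 -> match: F0=4 F1=5; commitIndex=5
Op 7: F0 acks idx 2 -> match: F0=4 F1=5; commitIndex=5
Op 8: F0 acks idx 2 -> match: F0=4 F1=5; commitIndex=5
Op 9: append 2 -> log_len=7

Answer: 4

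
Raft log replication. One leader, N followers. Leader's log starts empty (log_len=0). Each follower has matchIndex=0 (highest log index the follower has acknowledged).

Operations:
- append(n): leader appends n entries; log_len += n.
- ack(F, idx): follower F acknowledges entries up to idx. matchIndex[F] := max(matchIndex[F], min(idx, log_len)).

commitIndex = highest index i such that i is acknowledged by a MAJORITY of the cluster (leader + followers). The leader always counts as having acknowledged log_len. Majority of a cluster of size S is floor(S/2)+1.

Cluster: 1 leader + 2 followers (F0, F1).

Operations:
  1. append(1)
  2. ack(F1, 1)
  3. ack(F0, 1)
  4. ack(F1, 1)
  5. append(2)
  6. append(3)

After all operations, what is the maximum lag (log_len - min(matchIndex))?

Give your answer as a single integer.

Op 1: append 1 -> log_len=1
Op 2: F1 acks idx 1 -> match: F0=0 F1=1; commitIndex=1
Op 3: F0 acks idx 1 -> match: F0=1 F1=1; commitIndex=1
Op 4: F1 acks idx 1 -> match: F0=1 F1=1; commitIndex=1
Op 5: append 2 -> log_len=3
Op 6: append 3 -> log_len=6

Answer: 5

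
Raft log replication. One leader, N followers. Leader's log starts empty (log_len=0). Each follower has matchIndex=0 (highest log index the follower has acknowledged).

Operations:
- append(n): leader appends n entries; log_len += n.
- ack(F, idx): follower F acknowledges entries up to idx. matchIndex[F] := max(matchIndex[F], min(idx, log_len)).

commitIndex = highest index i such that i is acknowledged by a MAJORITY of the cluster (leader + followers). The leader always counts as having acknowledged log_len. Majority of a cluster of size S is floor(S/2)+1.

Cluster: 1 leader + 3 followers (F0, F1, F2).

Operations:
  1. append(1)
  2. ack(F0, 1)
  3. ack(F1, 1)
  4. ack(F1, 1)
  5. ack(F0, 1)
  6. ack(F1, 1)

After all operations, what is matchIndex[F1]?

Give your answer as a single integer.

Op 1: append 1 -> log_len=1
Op 2: F0 acks idx 1 -> match: F0=1 F1=0 F2=0; commitIndex=0
Op 3: F1 acks idx 1 -> match: F0=1 F1=1 F2=0; commitIndex=1
Op 4: F1 acks idx 1 -> match: F0=1 F1=1 F2=0; commitIndex=1
Op 5: F0 acks idx 1 -> match: F0=1 F1=1 F2=0; commitIndex=1
Op 6: F1 acks idx 1 -> match: F0=1 F1=1 F2=0; commitIndex=1

Answer: 1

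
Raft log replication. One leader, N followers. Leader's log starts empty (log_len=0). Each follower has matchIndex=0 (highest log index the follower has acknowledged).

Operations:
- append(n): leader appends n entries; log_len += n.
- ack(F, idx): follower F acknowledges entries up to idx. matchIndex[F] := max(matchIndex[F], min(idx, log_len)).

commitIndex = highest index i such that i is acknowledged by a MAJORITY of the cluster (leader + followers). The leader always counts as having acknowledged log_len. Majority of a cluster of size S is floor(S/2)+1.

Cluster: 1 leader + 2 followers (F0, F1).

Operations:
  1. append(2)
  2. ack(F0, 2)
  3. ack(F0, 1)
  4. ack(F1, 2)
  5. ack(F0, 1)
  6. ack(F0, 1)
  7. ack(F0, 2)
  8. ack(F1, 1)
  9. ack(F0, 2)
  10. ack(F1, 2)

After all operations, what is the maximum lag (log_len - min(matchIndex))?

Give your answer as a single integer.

Op 1: append 2 -> log_len=2
Op 2: F0 acks idx 2 -> match: F0=2 F1=0; commitIndex=2
Op 3: F0 acks idx 1 -> match: F0=2 F1=0; commitIndex=2
Op 4: F1 acks idx 2 -> match: F0=2 F1=2; commitIndex=2
Op 5: F0 acks idx 1 -> match: F0=2 F1=2; commitIndex=2
Op 6: F0 acks idx 1 -> match: F0=2 F1=2; commitIndex=2
Op 7: F0 acks idx 2 -> match: F0=2 F1=2; commitIndex=2
Op 8: F1 acks idx 1 -> match: F0=2 F1=2; commitIndex=2
Op 9: F0 acks idx 2 -> match: F0=2 F1=2; commitIndex=2
Op 10: F1 acks idx 2 -> match: F0=2 F1=2; commitIndex=2

Answer: 0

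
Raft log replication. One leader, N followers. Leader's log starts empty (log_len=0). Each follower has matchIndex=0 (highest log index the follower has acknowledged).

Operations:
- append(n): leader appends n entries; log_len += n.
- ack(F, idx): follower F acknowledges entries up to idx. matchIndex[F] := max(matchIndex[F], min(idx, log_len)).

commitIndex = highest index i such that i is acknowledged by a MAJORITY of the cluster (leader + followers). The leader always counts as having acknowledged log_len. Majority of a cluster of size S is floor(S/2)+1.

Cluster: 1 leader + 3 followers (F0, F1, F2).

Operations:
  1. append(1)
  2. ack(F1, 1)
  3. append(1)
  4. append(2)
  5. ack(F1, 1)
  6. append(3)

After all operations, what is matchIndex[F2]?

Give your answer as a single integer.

Answer: 0

Derivation:
Op 1: append 1 -> log_len=1
Op 2: F1 acks idx 1 -> match: F0=0 F1=1 F2=0; commitIndex=0
Op 3: append 1 -> log_len=2
Op 4: append 2 -> log_len=4
Op 5: F1 acks idx 1 -> match: F0=0 F1=1 F2=0; commitIndex=0
Op 6: append 3 -> log_len=7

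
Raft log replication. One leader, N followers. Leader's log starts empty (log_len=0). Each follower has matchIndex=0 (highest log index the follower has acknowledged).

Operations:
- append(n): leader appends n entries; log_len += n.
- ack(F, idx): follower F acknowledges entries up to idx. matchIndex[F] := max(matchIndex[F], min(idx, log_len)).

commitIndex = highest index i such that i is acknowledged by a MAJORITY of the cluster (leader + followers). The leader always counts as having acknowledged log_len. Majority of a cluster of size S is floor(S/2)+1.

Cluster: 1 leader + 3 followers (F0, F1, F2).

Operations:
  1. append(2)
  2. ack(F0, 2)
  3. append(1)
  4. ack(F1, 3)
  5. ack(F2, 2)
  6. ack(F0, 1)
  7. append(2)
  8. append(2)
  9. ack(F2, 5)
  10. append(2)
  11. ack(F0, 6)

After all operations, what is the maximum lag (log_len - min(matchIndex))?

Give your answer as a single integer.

Answer: 6

Derivation:
Op 1: append 2 -> log_len=2
Op 2: F0 acks idx 2 -> match: F0=2 F1=0 F2=0; commitIndex=0
Op 3: append 1 -> log_len=3
Op 4: F1 acks idx 3 -> match: F0=2 F1=3 F2=0; commitIndex=2
Op 5: F2 acks idx 2 -> match: F0=2 F1=3 F2=2; commitIndex=2
Op 6: F0 acks idx 1 -> match: F0=2 F1=3 F2=2; commitIndex=2
Op 7: append 2 -> log_len=5
Op 8: append 2 -> log_len=7
Op 9: F2 acks idx 5 -> match: F0=2 F1=3 F2=5; commitIndex=3
Op 10: append 2 -> log_len=9
Op 11: F0 acks idx 6 -> match: F0=6 F1=3 F2=5; commitIndex=5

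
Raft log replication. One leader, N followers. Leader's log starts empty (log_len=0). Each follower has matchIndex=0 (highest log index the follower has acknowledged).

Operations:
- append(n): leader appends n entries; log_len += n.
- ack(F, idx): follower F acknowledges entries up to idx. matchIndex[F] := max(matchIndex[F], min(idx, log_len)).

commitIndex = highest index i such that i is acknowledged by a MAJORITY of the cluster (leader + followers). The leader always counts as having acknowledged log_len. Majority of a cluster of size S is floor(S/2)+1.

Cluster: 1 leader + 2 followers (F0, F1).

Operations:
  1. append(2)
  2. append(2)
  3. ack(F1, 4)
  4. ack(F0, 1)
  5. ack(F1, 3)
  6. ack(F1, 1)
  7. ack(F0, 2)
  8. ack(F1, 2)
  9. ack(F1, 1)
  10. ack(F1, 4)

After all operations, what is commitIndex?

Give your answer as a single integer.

Op 1: append 2 -> log_len=2
Op 2: append 2 -> log_len=4
Op 3: F1 acks idx 4 -> match: F0=0 F1=4; commitIndex=4
Op 4: F0 acks idx 1 -> match: F0=1 F1=4; commitIndex=4
Op 5: F1 acks idx 3 -> match: F0=1 F1=4; commitIndex=4
Op 6: F1 acks idx 1 -> match: F0=1 F1=4; commitIndex=4
Op 7: F0 acks idx 2 -> match: F0=2 F1=4; commitIndex=4
Op 8: F1 acks idx 2 -> match: F0=2 F1=4; commitIndex=4
Op 9: F1 acks idx 1 -> match: F0=2 F1=4; commitIndex=4
Op 10: F1 acks idx 4 -> match: F0=2 F1=4; commitIndex=4

Answer: 4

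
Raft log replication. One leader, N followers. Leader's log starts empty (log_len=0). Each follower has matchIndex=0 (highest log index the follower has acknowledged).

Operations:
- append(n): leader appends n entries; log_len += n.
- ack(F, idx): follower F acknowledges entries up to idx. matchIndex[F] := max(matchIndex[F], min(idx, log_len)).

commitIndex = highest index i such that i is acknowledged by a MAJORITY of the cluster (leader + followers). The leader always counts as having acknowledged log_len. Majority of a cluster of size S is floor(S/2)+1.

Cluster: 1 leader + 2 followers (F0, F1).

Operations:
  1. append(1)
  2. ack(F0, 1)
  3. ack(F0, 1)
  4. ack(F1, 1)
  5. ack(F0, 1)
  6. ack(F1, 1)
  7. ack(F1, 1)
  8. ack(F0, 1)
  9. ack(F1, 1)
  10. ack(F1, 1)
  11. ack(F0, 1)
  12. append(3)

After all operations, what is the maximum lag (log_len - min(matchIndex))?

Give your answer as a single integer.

Op 1: append 1 -> log_len=1
Op 2: F0 acks idx 1 -> match: F0=1 F1=0; commitIndex=1
Op 3: F0 acks idx 1 -> match: F0=1 F1=0; commitIndex=1
Op 4: F1 acks idx 1 -> match: F0=1 F1=1; commitIndex=1
Op 5: F0 acks idx 1 -> match: F0=1 F1=1; commitIndex=1
Op 6: F1 acks idx 1 -> match: F0=1 F1=1; commitIndex=1
Op 7: F1 acks idx 1 -> match: F0=1 F1=1; commitIndex=1
Op 8: F0 acks idx 1 -> match: F0=1 F1=1; commitIndex=1
Op 9: F1 acks idx 1 -> match: F0=1 F1=1; commitIndex=1
Op 10: F1 acks idx 1 -> match: F0=1 F1=1; commitIndex=1
Op 11: F0 acks idx 1 -> match: F0=1 F1=1; commitIndex=1
Op 12: append 3 -> log_len=4

Answer: 3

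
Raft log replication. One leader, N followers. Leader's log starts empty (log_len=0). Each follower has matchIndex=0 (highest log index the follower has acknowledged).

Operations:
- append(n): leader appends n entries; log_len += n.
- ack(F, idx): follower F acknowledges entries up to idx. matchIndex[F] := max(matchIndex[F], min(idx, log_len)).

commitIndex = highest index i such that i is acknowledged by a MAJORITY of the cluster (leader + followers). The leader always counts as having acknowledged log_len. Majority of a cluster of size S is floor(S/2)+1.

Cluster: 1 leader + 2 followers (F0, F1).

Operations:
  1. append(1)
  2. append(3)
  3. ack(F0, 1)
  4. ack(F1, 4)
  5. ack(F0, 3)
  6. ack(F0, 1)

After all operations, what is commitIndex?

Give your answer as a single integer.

Answer: 4

Derivation:
Op 1: append 1 -> log_len=1
Op 2: append 3 -> log_len=4
Op 3: F0 acks idx 1 -> match: F0=1 F1=0; commitIndex=1
Op 4: F1 acks idx 4 -> match: F0=1 F1=4; commitIndex=4
Op 5: F0 acks idx 3 -> match: F0=3 F1=4; commitIndex=4
Op 6: F0 acks idx 1 -> match: F0=3 F1=4; commitIndex=4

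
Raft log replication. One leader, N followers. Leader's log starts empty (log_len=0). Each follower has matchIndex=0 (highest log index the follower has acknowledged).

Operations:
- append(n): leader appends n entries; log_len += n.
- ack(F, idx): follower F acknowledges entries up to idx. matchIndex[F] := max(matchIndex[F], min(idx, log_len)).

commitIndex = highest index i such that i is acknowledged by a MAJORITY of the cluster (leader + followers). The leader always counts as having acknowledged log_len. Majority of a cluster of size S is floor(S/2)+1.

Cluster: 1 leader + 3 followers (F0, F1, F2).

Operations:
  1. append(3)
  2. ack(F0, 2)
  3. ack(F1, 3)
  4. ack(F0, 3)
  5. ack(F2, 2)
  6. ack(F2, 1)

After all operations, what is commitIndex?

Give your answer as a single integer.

Op 1: append 3 -> log_len=3
Op 2: F0 acks idx 2 -> match: F0=2 F1=0 F2=0; commitIndex=0
Op 3: F1 acks idx 3 -> match: F0=2 F1=3 F2=0; commitIndex=2
Op 4: F0 acks idx 3 -> match: F0=3 F1=3 F2=0; commitIndex=3
Op 5: F2 acks idx 2 -> match: F0=3 F1=3 F2=2; commitIndex=3
Op 6: F2 acks idx 1 -> match: F0=3 F1=3 F2=2; commitIndex=3

Answer: 3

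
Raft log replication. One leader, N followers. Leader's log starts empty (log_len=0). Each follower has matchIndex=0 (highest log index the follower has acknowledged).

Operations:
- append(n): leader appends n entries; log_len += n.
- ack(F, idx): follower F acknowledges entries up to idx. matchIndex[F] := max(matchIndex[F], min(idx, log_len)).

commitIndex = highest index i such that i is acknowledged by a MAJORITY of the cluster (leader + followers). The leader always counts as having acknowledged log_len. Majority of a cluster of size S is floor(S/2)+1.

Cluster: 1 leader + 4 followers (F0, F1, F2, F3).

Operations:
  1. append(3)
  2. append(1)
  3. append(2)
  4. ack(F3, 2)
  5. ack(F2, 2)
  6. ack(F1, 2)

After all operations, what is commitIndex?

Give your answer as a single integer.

Op 1: append 3 -> log_len=3
Op 2: append 1 -> log_len=4
Op 3: append 2 -> log_len=6
Op 4: F3 acks idx 2 -> match: F0=0 F1=0 F2=0 F3=2; commitIndex=0
Op 5: F2 acks idx 2 -> match: F0=0 F1=0 F2=2 F3=2; commitIndex=2
Op 6: F1 acks idx 2 -> match: F0=0 F1=2 F2=2 F3=2; commitIndex=2

Answer: 2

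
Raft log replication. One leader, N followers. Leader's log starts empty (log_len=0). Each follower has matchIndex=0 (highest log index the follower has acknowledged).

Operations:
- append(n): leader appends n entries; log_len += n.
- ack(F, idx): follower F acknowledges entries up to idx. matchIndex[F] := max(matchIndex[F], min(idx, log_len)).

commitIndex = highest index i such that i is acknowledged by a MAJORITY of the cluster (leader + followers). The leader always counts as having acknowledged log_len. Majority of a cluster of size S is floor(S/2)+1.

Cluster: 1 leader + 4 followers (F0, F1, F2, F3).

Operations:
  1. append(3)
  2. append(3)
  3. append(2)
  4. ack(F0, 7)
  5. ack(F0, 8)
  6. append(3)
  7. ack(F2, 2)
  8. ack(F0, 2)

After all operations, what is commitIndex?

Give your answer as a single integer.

Answer: 2

Derivation:
Op 1: append 3 -> log_len=3
Op 2: append 3 -> log_len=6
Op 3: append 2 -> log_len=8
Op 4: F0 acks idx 7 -> match: F0=7 F1=0 F2=0 F3=0; commitIndex=0
Op 5: F0 acks idx 8 -> match: F0=8 F1=0 F2=0 F3=0; commitIndex=0
Op 6: append 3 -> log_len=11
Op 7: F2 acks idx 2 -> match: F0=8 F1=0 F2=2 F3=0; commitIndex=2
Op 8: F0 acks idx 2 -> match: F0=8 F1=0 F2=2 F3=0; commitIndex=2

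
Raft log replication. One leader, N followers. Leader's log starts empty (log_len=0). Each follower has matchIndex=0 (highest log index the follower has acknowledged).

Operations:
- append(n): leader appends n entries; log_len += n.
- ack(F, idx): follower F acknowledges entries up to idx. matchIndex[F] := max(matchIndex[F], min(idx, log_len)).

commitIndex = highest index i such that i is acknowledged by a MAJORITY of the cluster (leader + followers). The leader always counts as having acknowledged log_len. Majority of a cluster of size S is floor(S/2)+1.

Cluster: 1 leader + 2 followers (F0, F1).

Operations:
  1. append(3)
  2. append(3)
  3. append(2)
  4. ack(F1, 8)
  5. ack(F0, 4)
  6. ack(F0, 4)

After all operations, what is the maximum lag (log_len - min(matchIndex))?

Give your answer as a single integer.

Op 1: append 3 -> log_len=3
Op 2: append 3 -> log_len=6
Op 3: append 2 -> log_len=8
Op 4: F1 acks idx 8 -> match: F0=0 F1=8; commitIndex=8
Op 5: F0 acks idx 4 -> match: F0=4 F1=8; commitIndex=8
Op 6: F0 acks idx 4 -> match: F0=4 F1=8; commitIndex=8

Answer: 4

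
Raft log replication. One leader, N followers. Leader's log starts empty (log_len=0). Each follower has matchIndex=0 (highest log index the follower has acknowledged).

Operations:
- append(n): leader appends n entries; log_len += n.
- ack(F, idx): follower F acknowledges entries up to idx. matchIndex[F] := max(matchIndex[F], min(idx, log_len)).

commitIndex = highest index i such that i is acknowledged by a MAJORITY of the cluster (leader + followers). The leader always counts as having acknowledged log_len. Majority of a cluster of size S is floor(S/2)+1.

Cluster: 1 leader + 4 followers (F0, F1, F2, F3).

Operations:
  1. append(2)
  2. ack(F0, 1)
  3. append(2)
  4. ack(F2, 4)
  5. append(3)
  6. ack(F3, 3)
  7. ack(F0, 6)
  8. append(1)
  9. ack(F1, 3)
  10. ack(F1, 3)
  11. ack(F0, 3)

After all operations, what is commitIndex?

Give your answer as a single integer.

Answer: 4

Derivation:
Op 1: append 2 -> log_len=2
Op 2: F0 acks idx 1 -> match: F0=1 F1=0 F2=0 F3=0; commitIndex=0
Op 3: append 2 -> log_len=4
Op 4: F2 acks idx 4 -> match: F0=1 F1=0 F2=4 F3=0; commitIndex=1
Op 5: append 3 -> log_len=7
Op 6: F3 acks idx 3 -> match: F0=1 F1=0 F2=4 F3=3; commitIndex=3
Op 7: F0 acks idx 6 -> match: F0=6 F1=0 F2=4 F3=3; commitIndex=4
Op 8: append 1 -> log_len=8
Op 9: F1 acks idx 3 -> match: F0=6 F1=3 F2=4 F3=3; commitIndex=4
Op 10: F1 acks idx 3 -> match: F0=6 F1=3 F2=4 F3=3; commitIndex=4
Op 11: F0 acks idx 3 -> match: F0=6 F1=3 F2=4 F3=3; commitIndex=4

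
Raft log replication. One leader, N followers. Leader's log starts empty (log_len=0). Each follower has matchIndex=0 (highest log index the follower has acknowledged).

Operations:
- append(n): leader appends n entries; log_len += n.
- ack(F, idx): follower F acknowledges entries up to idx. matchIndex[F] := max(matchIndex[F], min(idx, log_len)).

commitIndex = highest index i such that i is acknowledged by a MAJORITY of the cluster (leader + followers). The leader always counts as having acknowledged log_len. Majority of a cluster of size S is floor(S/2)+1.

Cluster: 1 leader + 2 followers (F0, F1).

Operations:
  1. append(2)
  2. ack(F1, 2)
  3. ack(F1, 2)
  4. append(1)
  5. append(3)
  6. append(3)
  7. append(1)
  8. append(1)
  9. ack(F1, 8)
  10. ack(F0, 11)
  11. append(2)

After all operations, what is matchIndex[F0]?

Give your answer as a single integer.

Answer: 11

Derivation:
Op 1: append 2 -> log_len=2
Op 2: F1 acks idx 2 -> match: F0=0 F1=2; commitIndex=2
Op 3: F1 acks idx 2 -> match: F0=0 F1=2; commitIndex=2
Op 4: append 1 -> log_len=3
Op 5: append 3 -> log_len=6
Op 6: append 3 -> log_len=9
Op 7: append 1 -> log_len=10
Op 8: append 1 -> log_len=11
Op 9: F1 acks idx 8 -> match: F0=0 F1=8; commitIndex=8
Op 10: F0 acks idx 11 -> match: F0=11 F1=8; commitIndex=11
Op 11: append 2 -> log_len=13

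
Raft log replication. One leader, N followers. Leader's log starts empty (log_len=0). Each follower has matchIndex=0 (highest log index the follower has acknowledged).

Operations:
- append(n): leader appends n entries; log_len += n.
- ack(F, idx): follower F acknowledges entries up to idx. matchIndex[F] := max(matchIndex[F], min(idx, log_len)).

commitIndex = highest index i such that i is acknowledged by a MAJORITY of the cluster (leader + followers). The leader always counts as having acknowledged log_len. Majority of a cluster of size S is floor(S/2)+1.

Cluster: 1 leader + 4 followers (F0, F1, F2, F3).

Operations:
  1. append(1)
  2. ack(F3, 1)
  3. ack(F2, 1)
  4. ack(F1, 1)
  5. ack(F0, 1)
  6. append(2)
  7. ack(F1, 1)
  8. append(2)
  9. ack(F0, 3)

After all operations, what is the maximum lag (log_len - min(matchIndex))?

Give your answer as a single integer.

Op 1: append 1 -> log_len=1
Op 2: F3 acks idx 1 -> match: F0=0 F1=0 F2=0 F3=1; commitIndex=0
Op 3: F2 acks idx 1 -> match: F0=0 F1=0 F2=1 F3=1; commitIndex=1
Op 4: F1 acks idx 1 -> match: F0=0 F1=1 F2=1 F3=1; commitIndex=1
Op 5: F0 acks idx 1 -> match: F0=1 F1=1 F2=1 F3=1; commitIndex=1
Op 6: append 2 -> log_len=3
Op 7: F1 acks idx 1 -> match: F0=1 F1=1 F2=1 F3=1; commitIndex=1
Op 8: append 2 -> log_len=5
Op 9: F0 acks idx 3 -> match: F0=3 F1=1 F2=1 F3=1; commitIndex=1

Answer: 4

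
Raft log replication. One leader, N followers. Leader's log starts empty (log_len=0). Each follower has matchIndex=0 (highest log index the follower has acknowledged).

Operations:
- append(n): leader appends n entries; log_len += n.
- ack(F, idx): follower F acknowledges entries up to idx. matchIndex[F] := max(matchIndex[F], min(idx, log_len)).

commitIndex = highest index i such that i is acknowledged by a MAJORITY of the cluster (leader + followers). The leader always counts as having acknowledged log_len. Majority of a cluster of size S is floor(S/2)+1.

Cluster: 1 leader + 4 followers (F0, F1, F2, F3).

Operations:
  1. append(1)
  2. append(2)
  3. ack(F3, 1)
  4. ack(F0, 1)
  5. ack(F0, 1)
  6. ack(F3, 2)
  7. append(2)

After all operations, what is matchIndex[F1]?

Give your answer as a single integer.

Op 1: append 1 -> log_len=1
Op 2: append 2 -> log_len=3
Op 3: F3 acks idx 1 -> match: F0=0 F1=0 F2=0 F3=1; commitIndex=0
Op 4: F0 acks idx 1 -> match: F0=1 F1=0 F2=0 F3=1; commitIndex=1
Op 5: F0 acks idx 1 -> match: F0=1 F1=0 F2=0 F3=1; commitIndex=1
Op 6: F3 acks idx 2 -> match: F0=1 F1=0 F2=0 F3=2; commitIndex=1
Op 7: append 2 -> log_len=5

Answer: 0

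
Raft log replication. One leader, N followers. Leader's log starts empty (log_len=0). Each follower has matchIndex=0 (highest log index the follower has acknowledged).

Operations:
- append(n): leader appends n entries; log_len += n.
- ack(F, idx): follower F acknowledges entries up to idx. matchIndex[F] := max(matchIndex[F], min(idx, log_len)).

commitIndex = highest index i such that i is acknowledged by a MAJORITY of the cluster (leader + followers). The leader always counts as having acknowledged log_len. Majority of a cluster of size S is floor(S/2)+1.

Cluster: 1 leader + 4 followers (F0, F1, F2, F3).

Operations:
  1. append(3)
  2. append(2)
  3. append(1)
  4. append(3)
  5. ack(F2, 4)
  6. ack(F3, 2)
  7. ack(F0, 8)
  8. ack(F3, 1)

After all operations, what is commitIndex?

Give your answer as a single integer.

Op 1: append 3 -> log_len=3
Op 2: append 2 -> log_len=5
Op 3: append 1 -> log_len=6
Op 4: append 3 -> log_len=9
Op 5: F2 acks idx 4 -> match: F0=0 F1=0 F2=4 F3=0; commitIndex=0
Op 6: F3 acks idx 2 -> match: F0=0 F1=0 F2=4 F3=2; commitIndex=2
Op 7: F0 acks idx 8 -> match: F0=8 F1=0 F2=4 F3=2; commitIndex=4
Op 8: F3 acks idx 1 -> match: F0=8 F1=0 F2=4 F3=2; commitIndex=4

Answer: 4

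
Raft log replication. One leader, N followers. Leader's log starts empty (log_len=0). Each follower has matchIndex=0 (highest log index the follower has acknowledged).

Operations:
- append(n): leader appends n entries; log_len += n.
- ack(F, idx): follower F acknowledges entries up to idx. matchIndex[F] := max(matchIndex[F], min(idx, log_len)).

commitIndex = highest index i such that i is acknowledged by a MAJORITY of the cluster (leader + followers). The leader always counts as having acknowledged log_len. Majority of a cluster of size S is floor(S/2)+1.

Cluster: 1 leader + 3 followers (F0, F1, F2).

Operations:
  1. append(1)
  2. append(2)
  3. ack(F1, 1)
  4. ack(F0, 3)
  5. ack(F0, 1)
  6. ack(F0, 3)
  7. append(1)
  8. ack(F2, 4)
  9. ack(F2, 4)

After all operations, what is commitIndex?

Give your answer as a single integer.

Answer: 3

Derivation:
Op 1: append 1 -> log_len=1
Op 2: append 2 -> log_len=3
Op 3: F1 acks idx 1 -> match: F0=0 F1=1 F2=0; commitIndex=0
Op 4: F0 acks idx 3 -> match: F0=3 F1=1 F2=0; commitIndex=1
Op 5: F0 acks idx 1 -> match: F0=3 F1=1 F2=0; commitIndex=1
Op 6: F0 acks idx 3 -> match: F0=3 F1=1 F2=0; commitIndex=1
Op 7: append 1 -> log_len=4
Op 8: F2 acks idx 4 -> match: F0=3 F1=1 F2=4; commitIndex=3
Op 9: F2 acks idx 4 -> match: F0=3 F1=1 F2=4; commitIndex=3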